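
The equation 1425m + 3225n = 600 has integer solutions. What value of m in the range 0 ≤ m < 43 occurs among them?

14

Reduce mod 3225: 1425m ≡ 600 (mod 3225). With g = gcd(1425, 3225) = 75 dividing 600, divide through: 19m ≡ 8 (mod 43).
Since gcd(19, 43) = 1, m ≡ 8·(19)⁻¹ ≡ 14 (mod 43). Smallest non-negative: 14.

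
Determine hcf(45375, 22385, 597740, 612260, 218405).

605

gcd(45375, 22385): 45375 = 2·22385 + 605; 22385 = 37·605 + 0 → 605
gcd(605, 597740): 597740 = 988·605 + 0 → 605
gcd(605, 612260): 612260 = 1012·605 + 0 → 605
gcd(605, 218405): 218405 = 361·605 + 0 → 605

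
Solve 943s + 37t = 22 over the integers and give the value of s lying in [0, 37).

30

gcd(943, 37) = 1 (Euclid: 943 = 25·37 + 18; 37 = 2·18 + 1; 18 = 18·1 + 0), and 1 | 22.
Extended Euclid: 943·(-2) + 37·(51) = 1. Scale by 22: s₀ = -44.
General solution s = s₀ + 37k; reducing mod 37 gives s = 30 (and t = -764).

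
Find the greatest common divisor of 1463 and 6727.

7

Euclid: 6727 = 4·1463 + 875; 1463 = 1·875 + 588; 875 = 1·588 + 287; 588 = 2·287 + 14; 287 = 20·14 + 7; 14 = 2·7 + 0. Last nonzero remainder: 7.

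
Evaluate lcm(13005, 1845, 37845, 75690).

13005 = 3² · 5 · 17²; 1845 = 3² · 5 · 41; 37845 = 3² · 5 · 29²; 75690 = 2 · 3² · 5 · 29²
lcm takes max exponent of each prime: 2 · 3² · 5 · 17² · 29² · 41 = 896850810

896850810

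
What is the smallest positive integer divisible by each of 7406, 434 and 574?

lcm(7406, 434) = 7406·434/gcd = 3214204/14 = 229586
lcm(229586, 574) = 229586·574/gcd = 131782364/14 = 9413026

9413026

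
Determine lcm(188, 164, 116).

lcm(188, 164) = 188·164/gcd = 30832/4 = 7708
lcm(7708, 116) = 7708·116/gcd = 894128/4 = 223532

223532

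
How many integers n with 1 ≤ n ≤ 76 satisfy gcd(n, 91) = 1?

61

Prime factors of 91: 7, 13. Count integers ≤ 76 divisible by none of them.
By inclusion–exclusion: 76 − ⌊76/7⌋ − ⌊76/13⌋ + ⌊76/91⌋ = 61.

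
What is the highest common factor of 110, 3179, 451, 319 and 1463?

11

gcd(110, 3179): 3179 = 28·110 + 99; 110 = 1·99 + 11; 99 = 9·11 + 0 → 11
gcd(11, 451): 451 = 41·11 + 0 → 11
gcd(11, 319): 319 = 29·11 + 0 → 11
gcd(11, 1463): 1463 = 133·11 + 0 → 11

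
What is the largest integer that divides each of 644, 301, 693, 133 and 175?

7

gcd(644, 301): 644 = 2·301 + 42; 301 = 7·42 + 7; 42 = 6·7 + 0 → 7
gcd(7, 693): 693 = 99·7 + 0 → 7
gcd(7, 133): 133 = 19·7 + 0 → 7
gcd(7, 175): 175 = 25·7 + 0 → 7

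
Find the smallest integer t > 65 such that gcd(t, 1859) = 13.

Multiples of 13 above 65: 13·6, 13·7, … . Need the cofactor coprime to 1859/13 = 143.
Checking s = 6, 7, … the first with gcd(s, 143) = 1 is s = 6, giving 78.

78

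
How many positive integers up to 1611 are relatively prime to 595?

1040

595 = 5·7·17. Inclusion–exclusion on these primes:
1611 − ⌊1611/5⌋ − ⌊1611/7⌋ − ⌊1611/17⌋ + ⌊1611/35⌋ + ⌊1611/85⌋ + ⌊1611/119⌋ − ⌊1611/595⌋ = 1040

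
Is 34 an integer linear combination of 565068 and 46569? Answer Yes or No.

No

gcd(565068, 46569): 565068 = 12·46569 + 6240; 46569 = 7·6240 + 2889; 6240 = 2·2889 + 462; 2889 = 6·462 + 117; 462 = 3·117 + 111; 117 = 1·111 + 6; 111 = 18·6 + 3; 6 = 2·3 + 0 → 3
3 does not divide 34, so a solution does not exist.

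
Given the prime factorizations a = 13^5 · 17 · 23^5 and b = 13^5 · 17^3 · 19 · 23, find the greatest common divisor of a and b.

min exponent per shared prime: 13^5 · 17 · 23 = 145175563

145175563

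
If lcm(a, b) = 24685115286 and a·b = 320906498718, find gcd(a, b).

13

From gcd × lcm = ab: gcd = 320906498718 / 24685115286 = 13.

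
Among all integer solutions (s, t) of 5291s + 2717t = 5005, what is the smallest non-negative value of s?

gcd(5291, 2717) = 143 (Euclid: 5291 = 1·2717 + 2574; 2717 = 1·2574 + 143; 2574 = 18·143 + 0), and 143 | 5005.
Extended Euclid: 5291·(-1) + 2717·(2) = 143. Scale by 35: s₀ = -35.
General solution s = s₀ + 19k; reducing mod 19 gives s = 3 (and t = -4).

3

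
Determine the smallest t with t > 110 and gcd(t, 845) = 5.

115

gcd(t, 845) = 5 forces 5 | t; write t = 5s. Then gcd(5s, 5·169) = 5·gcd(s, 169), so need gcd(s, 169) = 1.
5s > 110 gives s ≥ 23. The least s ≥ 23 coprime to 169 is 23, so t = 5·23 = 115.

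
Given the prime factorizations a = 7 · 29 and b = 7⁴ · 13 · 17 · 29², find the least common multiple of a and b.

446252261

max exponent per prime: 7⁴ · 13 · 17 · 29² = 446252261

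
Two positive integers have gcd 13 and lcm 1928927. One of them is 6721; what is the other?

3731

u·v = gcd·lcm = 13·1928927 = 25076051, so v = 25076051/6721 = 3731.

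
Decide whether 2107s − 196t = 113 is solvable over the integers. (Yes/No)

By Bézout, 2107s − 196t = 113 has integer solutions iff gcd(2107, 196) | 113.
Euclid: 2107 = 10·196 + 147; 196 = 1·147 + 49; 147 = 3·49 + 0. gcd = 49; 113 mod 49 = 15. No.

No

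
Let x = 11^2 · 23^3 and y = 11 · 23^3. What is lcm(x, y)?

max exponent per prime: 11^2 · 23^3 = 1472207

1472207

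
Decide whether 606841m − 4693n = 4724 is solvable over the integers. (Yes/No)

gcd(606841, 4693): 606841 = 129·4693 + 1444; 4693 = 3·1444 + 361; 1444 = 4·361 + 0 → 361
361 does not divide 4724, so a solution does not exist.

No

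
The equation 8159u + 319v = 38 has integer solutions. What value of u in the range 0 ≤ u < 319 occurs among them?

288

Reduce mod 319: 8159u ≡ 38 (mod 319). With g = gcd(8159, 319) = 1 dividing 38, divide through: 8159u ≡ 38 (mod 319).
Since gcd(8159, 319) = 1, u ≡ 38·(8159)⁻¹ ≡ 288 (mod 319). Smallest non-negative: 288.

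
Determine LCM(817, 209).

8987

817 = 19 · 43; 209 = 11 · 19
max exponents: 11 · 19 · 43 = 8987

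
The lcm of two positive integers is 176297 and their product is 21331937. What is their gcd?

121

From gcd × lcm = uv: gcd = 21331937 / 176297 = 121.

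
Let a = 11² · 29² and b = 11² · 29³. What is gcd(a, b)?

min exponent per shared prime: 11² · 29² = 101761

101761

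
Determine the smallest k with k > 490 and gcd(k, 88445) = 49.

539

88445 = 49·1805. Any k with gcd(k, 88445) = 49 is a multiple of 49, say 49s, with s coprime to 1805.
Need s > 490/49, so s ≥ 11. First s ≥ 11 with gcd(s, 1805) = 1 is s = 11. Thus k = 49·11 = 539.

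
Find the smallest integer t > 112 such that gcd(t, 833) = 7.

126

833 = 7·119. Any t with gcd(t, 833) = 7 is a multiple of 7, say 7s, with s coprime to 119.
Need s > 112/7, so s ≥ 17. First s ≥ 17 with gcd(s, 119) = 1 is s = 18. Thus t = 7·18 = 126.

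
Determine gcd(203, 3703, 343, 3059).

203 = 7 · 29; 3703 = 7 · 23²; 343 = 7³; 3059 = 7 · 19 · 23
gcd takes min exponent of each prime: 7 = 7

7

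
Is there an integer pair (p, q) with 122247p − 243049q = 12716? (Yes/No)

Yes

gcd(122247, 243049): 243049 = 1·122247 + 120802; 122247 = 1·120802 + 1445; 120802 = 83·1445 + 867; 1445 = 1·867 + 578; 867 = 1·578 + 289; 578 = 2·289 + 0 → 289
289 divides 12716, so a solution exists.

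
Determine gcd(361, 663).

361 = 19²
663 = 3 · 13 · 17
Common: 1 = 1

1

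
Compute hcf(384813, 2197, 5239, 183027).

gcd(384813, 2197): 384813 = 175·2197 + 338; 2197 = 6·338 + 169; 338 = 2·169 + 0 → 169
gcd(169, 5239): 5239 = 31·169 + 0 → 169
gcd(169, 183027): 183027 = 1083·169 + 0 → 169

169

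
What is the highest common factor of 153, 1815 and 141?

153 = 3² · 17; 1815 = 3 · 5 · 11²; 141 = 3 · 47
gcd takes min exponent of each prime: 3 = 3

3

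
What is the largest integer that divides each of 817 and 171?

Euclid: 817 = 4·171 + 133; 171 = 1·133 + 38; 133 = 3·38 + 19; 38 = 2·19 + 0. Last nonzero remainder: 19.

19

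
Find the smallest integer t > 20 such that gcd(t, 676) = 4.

gcd(t, 676) = 4 forces 4 | t; write t = 4s. Then gcd(4s, 4·169) = 4·gcd(s, 169), so need gcd(s, 169) = 1.
4s > 20 gives s ≥ 6. The least s ≥ 6 coprime to 169 is 6, so t = 4·6 = 24.

24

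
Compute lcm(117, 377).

3393

117 = 3² · 13; 377 = 13 · 29
max exponents: 3² · 13 · 29 = 3393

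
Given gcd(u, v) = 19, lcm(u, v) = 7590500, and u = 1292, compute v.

111625

u·v = gcd·lcm = 19·7590500 = 144219500, so v = 144219500/1292 = 111625.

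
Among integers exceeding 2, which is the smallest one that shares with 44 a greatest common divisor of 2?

6

Multiples of 2 above 2: 2·2, 2·3, … . Need the cofactor coprime to 44/2 = 22.
Checking s = 2, 3, … the first with gcd(s, 22) = 1 is s = 3, giving 6.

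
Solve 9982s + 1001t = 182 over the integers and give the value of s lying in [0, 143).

Reduce mod 1001: 9982s ≡ 182 (mod 1001). With g = gcd(9982, 1001) = 7 dividing 182, divide through: 1426s ≡ 26 (mod 143).
Since gcd(1426, 143) = 1, s ≡ 26·(1426)⁻¹ ≡ 65 (mod 143). Smallest non-negative: 65.

65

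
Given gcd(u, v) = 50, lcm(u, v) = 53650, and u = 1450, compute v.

1850

Using uv = gcd(u,v)·lcm(u,v) = 50·53650 = 2682500, we get v = 2682500/1450 = 1850.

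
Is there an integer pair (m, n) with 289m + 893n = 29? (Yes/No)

By Bézout, 289m + 893n = 29 has integer solutions iff gcd(289, 893) | 29.
Euclid: 893 = 3·289 + 26; 289 = 11·26 + 3; 26 = 8·3 + 2; 3 = 1·2 + 1; 2 = 2·1 + 0. gcd = 1; 29 mod 1 = 0. Yes.

Yes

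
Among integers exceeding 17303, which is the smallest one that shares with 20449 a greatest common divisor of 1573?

gcd(m, 20449) = 1573 forces 1573 | m; write m = 1573s. Then gcd(1573s, 1573·13) = 1573·gcd(s, 13), so need gcd(s, 13) = 1.
1573s > 17303 gives s ≥ 12. The least s ≥ 12 coprime to 13 is 12, so m = 1573·12 = 18876.

18876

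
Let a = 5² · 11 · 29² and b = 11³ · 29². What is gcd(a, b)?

min exponent per shared prime: 11 · 29² = 9251

9251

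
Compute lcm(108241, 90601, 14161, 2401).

108241 = 7² · 47²; 90601 = 7² · 43²; 14161 = 7² · 17²; 2401 = 7⁴
lcm takes max exponent of each prime: 7⁴ · 17² · 43² · 47² = 2834148681049

2834148681049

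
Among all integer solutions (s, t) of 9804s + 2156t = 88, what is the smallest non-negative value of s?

Euclid: 9804 = 4·2156 + 1180; 2156 = 1·1180 + 976; 1180 = 1·976 + 204; 976 = 4·204 + 160; 204 = 1·160 + 44; 160 = 3·44 + 28; 44 = 1·28 + 16; 28 = 1·16 + 12; 16 = 1·12 + 4; 12 = 3·4 + 0 → gcd = 4; 88 = 4·22.
Back-substitution yields 9804·(148) + 2156·(-673) = 4, so one solution is s = 148·22 = 3256, t = -673·22 = -14806.
Solutions in s differ by 2156/4 = 539; the one in [0, 539) is 3256 mod 539 = 22.

22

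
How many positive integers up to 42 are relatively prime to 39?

Prime factors of 39: 3, 13. Count integers ≤ 42 divisible by none of them.
By inclusion–exclusion: 42 − ⌊42/3⌋ − ⌊42/13⌋ + ⌊42/39⌋ = 26.

26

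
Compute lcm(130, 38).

gcd first: 130 = 3·38 + 16; 38 = 2·16 + 6; 16 = 2·6 + 4; 6 = 1·4 + 2; 4 = 2·2 + 0 → gcd = 2
lcm = 130·38/gcd = 4940/2 = 2470

2470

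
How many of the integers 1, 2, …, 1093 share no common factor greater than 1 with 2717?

2717 = 11·13·19. Inclusion–exclusion on these primes:
1093 − ⌊1093/11⌋ − ⌊1093/13⌋ − ⌊1093/19⌋ + ⌊1093/143⌋ + ⌊1093/209⌋ + ⌊1093/247⌋ − ⌊1093/2717⌋ = 869

869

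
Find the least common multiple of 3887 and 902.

3887 = 13² · 23; 902 = 2 · 11 · 41
max exponents: 2 · 11 · 13² · 23 · 41 = 3506074

3506074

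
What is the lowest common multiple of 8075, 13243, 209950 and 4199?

8075 = 5² · 17 · 19; 13243 = 17 · 19 · 41; 209950 = 2 · 5² · 13 · 17 · 19; 4199 = 13 · 17 · 19
lcm takes max exponent of each prime: 2 · 5² · 13 · 17 · 19 · 41 = 8607950

8607950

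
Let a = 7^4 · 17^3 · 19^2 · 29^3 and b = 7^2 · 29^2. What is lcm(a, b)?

103858039384477

max exponent per prime: 7^4 · 17^3 · 19^2 · 29^3 = 103858039384477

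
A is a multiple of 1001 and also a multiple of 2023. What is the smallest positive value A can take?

289289

gcd first: 2023 = 2·1001 + 21; 1001 = 47·21 + 14; 21 = 1·14 + 7; 14 = 2·7 + 0 → gcd = 7
lcm = 1001·2023/gcd = 2025023/7 = 289289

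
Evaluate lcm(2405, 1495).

2405 = 5 · 13 · 37; 1495 = 5 · 13 · 23
max exponents: 5 · 13 · 23 · 37 = 55315

55315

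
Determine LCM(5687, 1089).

5687 = 11² · 47; 1089 = 3² · 11²
max exponents: 3² · 11² · 47 = 51183

51183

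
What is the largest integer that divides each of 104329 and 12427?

289

104329 = 17² · 19²
12427 = 17² · 43
Common: 17² = 289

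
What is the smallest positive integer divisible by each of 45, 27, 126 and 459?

45 = 3² · 5; 27 = 3³; 126 = 2 · 3² · 7; 459 = 3³ · 17
lcm takes max exponent of each prime: 2 · 3³ · 5 · 7 · 17 = 32130

32130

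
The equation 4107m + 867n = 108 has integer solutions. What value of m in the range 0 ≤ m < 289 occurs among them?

Reduce mod 867: 4107m ≡ 108 (mod 867). With g = gcd(4107, 867) = 3 dividing 108, divide through: 1369m ≡ 36 (mod 289).
Since gcd(1369, 289) = 1, m ≡ 36·(1369)⁻¹ ≡ 106 (mod 289). Smallest non-negative: 106.

106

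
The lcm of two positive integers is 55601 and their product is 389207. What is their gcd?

7

gcd·lcm = product, so gcd = 389207/55601 = 7.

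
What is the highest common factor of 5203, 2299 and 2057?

gcd(5203, 2299): 5203 = 2·2299 + 605; 2299 = 3·605 + 484; 605 = 1·484 + 121; 484 = 4·121 + 0 → 121
gcd(121, 2057): 2057 = 17·121 + 0 → 121

121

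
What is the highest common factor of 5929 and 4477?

5929 = 7² · 11²
4477 = 11² · 37
Common: 11² = 121

121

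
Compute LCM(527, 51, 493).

527 = 17 · 31; 51 = 3 · 17; 493 = 17 · 29
lcm takes max exponent of each prime: 3 · 17 · 29 · 31 = 45849

45849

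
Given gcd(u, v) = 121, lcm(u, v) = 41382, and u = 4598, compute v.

1089

Using uv = gcd(u,v)·lcm(u,v) = 121·41382 = 5007222, we get v = 5007222/4598 = 1089.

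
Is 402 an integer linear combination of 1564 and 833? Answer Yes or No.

No

gcd(1564, 833): 1564 = 1·833 + 731; 833 = 1·731 + 102; 731 = 7·102 + 17; 102 = 6·17 + 0 → 17
17 does not divide 402, so a solution does not exist.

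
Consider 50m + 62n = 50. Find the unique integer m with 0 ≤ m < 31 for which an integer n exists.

1

Euclid: 62 = 1·50 + 12; 50 = 4·12 + 2; 12 = 6·2 + 0 → gcd = 2; 50 = 2·25.
Back-substitution yields 50·(5) + 62·(-4) = 2, so one solution is m = 5·25 = 125, n = -4·25 = -100.
Solutions in m differ by 62/2 = 31; the one in [0, 31) is 125 mod 31 = 1.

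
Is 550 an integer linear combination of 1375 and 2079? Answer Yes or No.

Yes

By Bézout, 1375s − 2079t = 550 has integer solutions iff gcd(1375, 2079) | 550.
Euclid: 2079 = 1·1375 + 704; 1375 = 1·704 + 671; 704 = 1·671 + 33; 671 = 20·33 + 11; 33 = 3·11 + 0. gcd = 11; 550 mod 11 = 0. Yes.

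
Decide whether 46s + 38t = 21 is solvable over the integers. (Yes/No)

gcd(46, 38): 46 = 1·38 + 8; 38 = 4·8 + 6; 8 = 1·6 + 2; 6 = 3·2 + 0 → 2
2 does not divide 21, so a solution does not exist.

No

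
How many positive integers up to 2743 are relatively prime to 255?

1377

255 = 3·5·17. Inclusion–exclusion on these primes:
2743 − ⌊2743/3⌋ − ⌊2743/5⌋ − ⌊2743/17⌋ + ⌊2743/15⌋ + ⌊2743/51⌋ + ⌊2743/85⌋ − ⌊2743/255⌋ = 1377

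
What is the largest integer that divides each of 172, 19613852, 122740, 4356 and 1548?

gcd(172, 19613852): 19613852 = 114034·172 + 4; 172 = 43·4 + 0 → 4
gcd(4, 122740): 122740 = 30685·4 + 0 → 4
gcd(4, 4356): 4356 = 1089·4 + 0 → 4
gcd(4, 1548): 1548 = 387·4 + 0 → 4

4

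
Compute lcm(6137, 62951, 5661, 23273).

lcm(6137, 62951) = 6137·62951/gcd = 386330287/17 = 22725311
lcm(22725311, 5661) = 22725311·5661/gcd = 128647985571/17 = 7567528563
lcm(7567528563, 23273) = 7567528563·23273/gcd = 176119092246699/629 = 279998556831

279998556831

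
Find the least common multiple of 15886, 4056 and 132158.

74537112

lcm(15886, 4056) = 15886·4056/gcd = 64433616/338 = 190632
lcm(190632, 132158) = 190632·132158/gcd = 25193543856/338 = 74537112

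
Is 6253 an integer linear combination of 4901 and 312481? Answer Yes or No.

gcd(4901, 312481): 312481 = 63·4901 + 3718; 4901 = 1·3718 + 1183; 3718 = 3·1183 + 169; 1183 = 7·169 + 0 → 169
169 divides 6253, so a solution exists.

Yes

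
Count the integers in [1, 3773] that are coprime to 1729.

2828

Prime factors of 1729: 7, 13, 19. Count integers ≤ 3773 divisible by none of them.
By inclusion–exclusion: 3773 − ⌊3773/7⌋ − ⌊3773/13⌋ − ⌊3773/19⌋ + ⌊3773/91⌋ + ⌊3773/133⌋ + ⌊3773/247⌋ − ⌊3773/1729⌋ = 2828.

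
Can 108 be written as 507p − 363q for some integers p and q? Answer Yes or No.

gcd(507, 363): 507 = 1·363 + 144; 363 = 2·144 + 75; 144 = 1·75 + 69; 75 = 1·69 + 6; 69 = 11·6 + 3; 6 = 2·3 + 0 → 3
3 divides 108, so a solution exists.

Yes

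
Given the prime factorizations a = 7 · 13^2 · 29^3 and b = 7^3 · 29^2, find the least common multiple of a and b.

max exponent per prime: 7^3 · 13^2 · 29^3 = 1413757163

1413757163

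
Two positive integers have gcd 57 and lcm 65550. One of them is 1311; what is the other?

Using mn = gcd(m,n)·lcm(m,n) = 57·65550 = 3736350, we get n = 3736350/1311 = 2850.

2850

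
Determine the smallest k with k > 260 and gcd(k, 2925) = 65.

gcd(k, 2925) = 65 forces 65 | k; write k = 65s. Then gcd(65s, 65·45) = 65·gcd(s, 45), so need gcd(s, 45) = 1.
65s > 260 gives s ≥ 5. The least s ≥ 5 coprime to 45 is 7, so k = 65·7 = 455.

455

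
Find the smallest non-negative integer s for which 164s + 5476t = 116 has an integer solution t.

Euclid: 5476 = 33·164 + 64; 164 = 2·64 + 36; 64 = 1·36 + 28; 36 = 1·28 + 8; 28 = 3·8 + 4; 8 = 2·4 + 0 → gcd = 4; 116 = 4·29.
Back-substitution yields 164·(-601) + 5476·(18) = 4, so one solution is s = -601·29 = -17429, t = 18·29 = 522.
Solutions in s differ by 5476/4 = 1369; the one in [0, 1369) is -17429 mod 1369 = 368.

368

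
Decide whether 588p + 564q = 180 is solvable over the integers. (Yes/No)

Yes

By Bézout, 588p + 564q = 180 has integer solutions iff gcd(588, 564) | 180.
Euclid: 588 = 1·564 + 24; 564 = 23·24 + 12; 24 = 2·12 + 0. gcd = 12; 180 mod 12 = 0. Yes.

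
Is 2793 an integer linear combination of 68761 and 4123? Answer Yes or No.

By Bézout, 68761u + 4123v = 2793 has integer solutions iff gcd(68761, 4123) | 2793.
Euclid: 68761 = 16·4123 + 2793; 4123 = 1·2793 + 1330; 2793 = 2·1330 + 133; 1330 = 10·133 + 0. gcd = 133; 2793 mod 133 = 0. Yes.

Yes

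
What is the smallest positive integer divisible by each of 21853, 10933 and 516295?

lcm(21853, 10933) = 21853·10933/gcd = 238918849/13 = 18378373
lcm(18378373, 516295) = 18378373·516295/gcd = 9488662088035/13 = 729897083695

729897083695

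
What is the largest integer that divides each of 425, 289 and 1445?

17

425 = 5² · 17; 289 = 17²; 1445 = 5 · 17²
gcd takes min exponent of each prime: 17 = 17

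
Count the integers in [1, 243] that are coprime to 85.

Prime factors of 85: 5, 17. Count integers ≤ 243 divisible by none of them.
By inclusion–exclusion: 243 − ⌊243/5⌋ − ⌊243/17⌋ + ⌊243/85⌋ = 183.

183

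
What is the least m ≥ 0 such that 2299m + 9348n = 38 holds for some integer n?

122

Euclid: 9348 = 4·2299 + 152; 2299 = 15·152 + 19; 152 = 8·19 + 0 → gcd = 19; 38 = 19·2.
Back-substitution yields 2299·(61) + 9348·(-15) = 19, so one solution is m = 61·2 = 122, n = -15·2 = -30.
Solutions in m differ by 9348/19 = 492; the one in [0, 492) is 122 mod 492 = 122.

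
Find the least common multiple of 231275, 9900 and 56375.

lcm(231275, 9900) = 231275·9900/gcd = 2289622500/275 = 8325900
lcm(8325900, 56375) = 8325900·56375/gcd = 469372612500/275 = 1706809500

1706809500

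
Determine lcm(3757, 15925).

4602325

gcd first: 15925 = 4·3757 + 897; 3757 = 4·897 + 169; 897 = 5·169 + 52; 169 = 3·52 + 13; 52 = 4·13 + 0 → gcd = 13
lcm = 3757·15925/gcd = 59830225/13 = 4602325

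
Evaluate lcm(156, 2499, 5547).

156 = 2² · 3 · 13; 2499 = 3 · 7² · 17; 5547 = 3 · 43²
lcm takes max exponent of each prime: 2² · 3 · 7² · 13 · 17 · 43² = 240273852

240273852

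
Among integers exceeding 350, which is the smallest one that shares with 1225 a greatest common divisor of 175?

525

1225 = 175·7. Any k with gcd(k, 1225) = 175 is a multiple of 175, say 175s, with s coprime to 7.
Need s > 350/175, so s ≥ 3. First s ≥ 3 with gcd(s, 7) = 1 is s = 3. Thus k = 175·3 = 525.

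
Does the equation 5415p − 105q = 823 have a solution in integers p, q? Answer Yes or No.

No

gcd(5415, 105): 5415 = 51·105 + 60; 105 = 1·60 + 45; 60 = 1·45 + 15; 45 = 3·15 + 0 → 15
15 does not divide 823, so a solution does not exist.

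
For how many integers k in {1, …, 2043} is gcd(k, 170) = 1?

770

170 = 2·5·17. Inclusion–exclusion on these primes:
2043 − ⌊2043/2⌋ − ⌊2043/5⌋ − ⌊2043/17⌋ + ⌊2043/10⌋ + ⌊2043/34⌋ + ⌊2043/85⌋ − ⌊2043/170⌋ = 770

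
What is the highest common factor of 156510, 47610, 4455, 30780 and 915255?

gcd(156510, 47610): 156510 = 3·47610 + 13680; 47610 = 3·13680 + 6570; 13680 = 2·6570 + 540; 6570 = 12·540 + 90; 540 = 6·90 + 0 → 90
gcd(90, 4455): 4455 = 49·90 + 45; 90 = 2·45 + 0 → 45
gcd(45, 30780): 30780 = 684·45 + 0 → 45
gcd(45, 915255): 915255 = 20339·45 + 0 → 45

45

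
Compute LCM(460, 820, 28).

132020

460 = 2² · 5 · 23; 820 = 2² · 5 · 41; 28 = 2² · 7
lcm takes max exponent of each prime: 2² · 5 · 7 · 23 · 41 = 132020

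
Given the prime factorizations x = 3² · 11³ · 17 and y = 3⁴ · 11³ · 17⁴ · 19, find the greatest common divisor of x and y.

203643

min exponent per shared prime: 3² · 11³ · 17 = 203643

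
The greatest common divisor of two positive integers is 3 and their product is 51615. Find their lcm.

17205

gcd·lcm = product, so lcm = 51615/3 = 17205.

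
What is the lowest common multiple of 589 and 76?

589 = 19 · 31; 76 = 2² · 19
max exponents: 2² · 19 · 31 = 2356

2356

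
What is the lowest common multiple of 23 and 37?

gcd first: 37 = 1·23 + 14; 23 = 1·14 + 9; 14 = 1·9 + 5; 9 = 1·5 + 4; 5 = 1·4 + 1; 4 = 4·1 + 0 → gcd = 1
lcm = 23·37/gcd = 851/1 = 851

851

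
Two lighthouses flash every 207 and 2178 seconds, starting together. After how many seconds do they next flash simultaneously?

207 = 3² · 23; 2178 = 2 · 3² · 11²
max exponents: 2 · 3² · 11² · 23 = 50094

50094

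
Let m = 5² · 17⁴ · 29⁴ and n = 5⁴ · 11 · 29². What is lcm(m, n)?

406125612756875

max exponent per prime: 5⁴ · 11 · 17⁴ · 29⁴ = 406125612756875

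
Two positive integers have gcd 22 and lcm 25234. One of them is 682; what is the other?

814

u·v = gcd·lcm = 22·25234 = 555148, so v = 555148/682 = 814.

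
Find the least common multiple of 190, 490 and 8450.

7866950

lcm(190, 490) = 190·490/gcd = 93100/10 = 9310
lcm(9310, 8450) = 9310·8450/gcd = 78669500/10 = 7866950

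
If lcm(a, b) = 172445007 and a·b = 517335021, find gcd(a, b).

3

From gcd × lcm = ab: gcd = 517335021 / 172445007 = 3.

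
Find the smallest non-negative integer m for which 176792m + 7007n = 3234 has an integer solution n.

2

Reduce mod 7007: 176792m ≡ 3234 (mod 7007). With g = gcd(176792, 7007) = 539 dividing 3234, divide through: 328m ≡ 6 (mod 13).
Since gcd(328, 13) = 1, m ≡ 6·(328)⁻¹ ≡ 2 (mod 13). Smallest non-negative: 2.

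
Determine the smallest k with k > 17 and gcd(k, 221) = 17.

gcd(k, 221) = 17 forces 17 | k; write k = 17s. Then gcd(17s, 17·13) = 17·gcd(s, 13), so need gcd(s, 13) = 1.
17s > 17 gives s ≥ 2. The least s ≥ 2 coprime to 13 is 2, so k = 17·2 = 34.

34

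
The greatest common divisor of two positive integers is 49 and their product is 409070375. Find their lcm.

gcd·lcm = product, so lcm = 409070375/49 = 8348375.

8348375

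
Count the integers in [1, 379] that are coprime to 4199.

Prime factors of 4199: 13, 17, 19. Count integers ≤ 379 divisible by none of them.
By inclusion–exclusion: 379 − ⌊379/13⌋ − ⌊379/17⌋ − ⌊379/19⌋ + ⌊379/221⌋ + ⌊379/247⌋ + ⌊379/323⌋ − ⌊379/4199⌋ = 312.

312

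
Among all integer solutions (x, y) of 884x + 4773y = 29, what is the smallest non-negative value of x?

Reduce mod 4773: 884x ≡ 29 (mod 4773). With g = gcd(884, 4773) = 1 dividing 29, divide through: 884x ≡ 29 (mod 4773).
Since gcd(884, 4773) = 1, x ≡ 29·(884)⁻¹ ≡ 1852 (mod 4773). Smallest non-negative: 1852.

1852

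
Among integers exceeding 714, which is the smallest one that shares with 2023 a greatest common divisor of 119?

2023 = 119·17. Any k with gcd(k, 2023) = 119 is a multiple of 119, say 119s, with s coprime to 17.
Need s > 714/119, so s ≥ 7. First s ≥ 7 with gcd(s, 17) = 1 is s = 7. Thus k = 119·7 = 833.

833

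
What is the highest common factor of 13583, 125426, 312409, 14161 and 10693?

gcd(13583, 125426): 125426 = 9·13583 + 3179; 13583 = 4·3179 + 867; 3179 = 3·867 + 578; 867 = 1·578 + 289; 578 = 2·289 + 0 → 289
gcd(289, 312409): 312409 = 1081·289 + 0 → 289
gcd(289, 14161): 14161 = 49·289 + 0 → 289
gcd(289, 10693): 10693 = 37·289 + 0 → 289

289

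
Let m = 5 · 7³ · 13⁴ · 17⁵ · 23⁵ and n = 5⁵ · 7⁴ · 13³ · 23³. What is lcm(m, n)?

max exponent per prime: 5⁵ · 7⁴ · 13⁴ · 17⁵ · 23⁵ = 1958390879697140530971875

1958390879697140530971875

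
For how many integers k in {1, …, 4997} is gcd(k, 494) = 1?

Prime factors of 494: 2, 13, 19. Count integers ≤ 4997 divisible by none of them.
By inclusion–exclusion: 4997 − ⌊4997/2⌋ − ⌊4997/13⌋ − ⌊4997/19⌋ + ⌊4997/26⌋ + ⌊4997/38⌋ + ⌊4997/247⌋ − ⌊4997/494⌋ = 2185.

2185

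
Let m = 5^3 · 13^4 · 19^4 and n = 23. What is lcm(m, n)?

10701031982875

max exponent per prime: 5^3 · 13^4 · 19^4 · 23 = 10701031982875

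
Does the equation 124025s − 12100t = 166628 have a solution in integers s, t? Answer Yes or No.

By Bézout, 124025s − 12100t = 166628 has integer solutions iff gcd(124025, 12100) | 166628.
Euclid: 124025 = 10·12100 + 3025; 12100 = 4·3025 + 0. gcd = 3025; 166628 mod 3025 = 253. No.

No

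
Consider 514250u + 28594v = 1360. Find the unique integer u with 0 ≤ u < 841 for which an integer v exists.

191

Euclid: 514250 = 17·28594 + 28152; 28594 = 1·28152 + 442; 28152 = 63·442 + 306; 442 = 1·306 + 136; 306 = 2·136 + 34; 136 = 4·34 + 0 → gcd = 34; 1360 = 34·40.
Back-substitution yields 514250·(194) + 28594·(-3489) = 34, so one solution is u = 194·40 = 7760, v = -3489·40 = -139560.
Solutions in u differ by 28594/34 = 841; the one in [0, 841) is 7760 mod 841 = 191.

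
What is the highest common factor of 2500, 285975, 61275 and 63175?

25

2500 = 2² · 5⁴; 285975 = 3² · 5² · 31 · 41; 61275 = 3 · 5² · 19 · 43; 63175 = 5² · 7 · 19²
gcd takes min exponent of each prime: 5² = 25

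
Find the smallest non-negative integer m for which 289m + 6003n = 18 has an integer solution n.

5463

gcd(289, 6003) = 1 (Euclid: 6003 = 20·289 + 223; 289 = 1·223 + 66; 223 = 3·66 + 25; 66 = 2·25 + 16; 25 = 1·16 + 9; 16 = 1·9 + 7; 9 = 1·7 + 2; 7 = 3·2 + 1; 2 = 2·1 + 0), and 1 | 18.
Extended Euclid: 289·(2638) + 6003·(-127) = 1. Scale by 18: m₀ = 47484.
General solution m = m₀ + 6003t; reducing mod 6003 gives m = 5463 (and n = -263).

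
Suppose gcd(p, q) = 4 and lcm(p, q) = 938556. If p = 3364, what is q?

1116

p·q = gcd·lcm = 4·938556 = 3754224, so q = 3754224/3364 = 1116.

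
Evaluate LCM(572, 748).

9724

572 = 2² · 11 · 13; 748 = 2² · 11 · 17
max exponents: 2² · 11 · 13 · 17 = 9724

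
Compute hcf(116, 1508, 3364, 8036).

4

116 = 2² · 29; 1508 = 2² · 13 · 29; 3364 = 2² · 29²; 8036 = 2² · 7² · 41
gcd takes min exponent of each prime: 2² = 4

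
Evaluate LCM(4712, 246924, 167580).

3750775560

4712 = 2³ · 19 · 31; 246924 = 2² · 3² · 19³; 167580 = 2² · 3² · 5 · 7² · 19
lcm takes max exponent of each prime: 2³ · 3² · 5 · 7² · 19³ · 31 = 3750775560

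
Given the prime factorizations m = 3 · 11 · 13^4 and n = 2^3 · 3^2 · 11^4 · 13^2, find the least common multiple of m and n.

max exponent per prime: 2^3 · 3^2 · 11^4 · 13^4 = 30107635272

30107635272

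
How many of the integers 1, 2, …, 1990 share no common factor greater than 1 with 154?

776

154 = 2·7·11. Inclusion–exclusion on these primes:
1990 − ⌊1990/2⌋ − ⌊1990/7⌋ − ⌊1990/11⌋ + ⌊1990/14⌋ + ⌊1990/22⌋ + ⌊1990/77⌋ − ⌊1990/154⌋ = 776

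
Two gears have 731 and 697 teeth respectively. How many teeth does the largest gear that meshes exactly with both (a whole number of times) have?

17

731 = 17 · 43
697 = 17 · 41
Common: 17 = 17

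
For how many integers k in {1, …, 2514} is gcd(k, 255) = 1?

1263

Prime factors of 255: 3, 5, 17. Count integers ≤ 2514 divisible by none of them.
By inclusion–exclusion: 2514 − ⌊2514/3⌋ − ⌊2514/5⌋ − ⌊2514/17⌋ + ⌊2514/15⌋ + ⌊2514/51⌋ + ⌊2514/85⌋ − ⌊2514/255⌋ = 1263.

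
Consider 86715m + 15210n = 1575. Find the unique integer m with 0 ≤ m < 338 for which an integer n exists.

3

Euclid: 86715 = 5·15210 + 10665; 15210 = 1·10665 + 4545; 10665 = 2·4545 + 1575; 4545 = 2·1575 + 1395; 1575 = 1·1395 + 180; 1395 = 7·180 + 135; 180 = 1·135 + 45; 135 = 3·45 + 0 → gcd = 45; 1575 = 45·35.
Back-substitution yields 86715·(87) + 15210·(-496) = 45, so one solution is m = 87·35 = 3045, n = -496·35 = -17360.
Solutions in m differ by 15210/45 = 338; the one in [0, 338) is 3045 mod 338 = 3.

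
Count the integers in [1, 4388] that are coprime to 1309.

3218

Prime factors of 1309: 7, 11, 17. Count integers ≤ 4388 divisible by none of them.
By inclusion–exclusion: 4388 − ⌊4388/7⌋ − ⌊4388/11⌋ − ⌊4388/17⌋ + ⌊4388/77⌋ + ⌊4388/119⌋ + ⌊4388/187⌋ − ⌊4388/1309⌋ = 3218.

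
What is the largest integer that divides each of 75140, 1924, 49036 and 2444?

52

gcd(75140, 1924): 75140 = 39·1924 + 104; 1924 = 18·104 + 52; 104 = 2·52 + 0 → 52
gcd(52, 49036): 49036 = 943·52 + 0 → 52
gcd(52, 2444): 2444 = 47·52 + 0 → 52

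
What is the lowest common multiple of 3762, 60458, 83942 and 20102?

lcm(3762, 60458) = 3762·60458/gcd = 227442996/38 = 5985342
lcm(5985342, 83942) = 5985342·83942/gcd = 502421578164/38 = 13221620478
lcm(13221620478, 20102) = 13221620478·20102/gcd = 265781014848756/38 = 6994237232862

6994237232862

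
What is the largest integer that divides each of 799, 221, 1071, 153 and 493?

17

gcd(799, 221): 799 = 3·221 + 136; 221 = 1·136 + 85; 136 = 1·85 + 51; 85 = 1·51 + 34; 51 = 1·34 + 17; 34 = 2·17 + 0 → 17
gcd(17, 1071): 1071 = 63·17 + 0 → 17
gcd(17, 153): 153 = 9·17 + 0 → 17
gcd(17, 493): 493 = 29·17 + 0 → 17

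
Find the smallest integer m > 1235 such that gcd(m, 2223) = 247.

1729

Multiples of 247 above 1235: 247·6, 247·7, … . Need the cofactor coprime to 2223/247 = 9.
Checking s = 6, 7, … the first with gcd(s, 9) = 1 is s = 7, giving 1729.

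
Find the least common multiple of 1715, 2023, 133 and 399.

1715 = 5 · 7³; 2023 = 7 · 17²; 133 = 7 · 19; 399 = 3 · 7 · 19
lcm takes max exponent of each prime: 3 · 5 · 7³ · 17² · 19 = 28251195

28251195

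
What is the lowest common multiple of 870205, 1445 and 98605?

870205 = 5 · 7 · 23² · 47; 1445 = 5 · 17²; 98605 = 5 · 13 · 37 · 41
lcm takes max exponent of each prime: 5 · 7 · 13 · 17² · 23² · 37 · 41 · 47 = 4959619400645

4959619400645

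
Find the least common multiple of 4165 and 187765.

gcd first: 187765 = 45·4165 + 340; 4165 = 12·340 + 85; 340 = 4·85 + 0 → gcd = 85
lcm = 4165·187765/gcd = 782041225/85 = 9200485

9200485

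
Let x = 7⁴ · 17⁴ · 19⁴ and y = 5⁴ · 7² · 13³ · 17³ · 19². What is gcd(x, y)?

min exponent per shared prime: 7² · 17³ · 19² = 86906057

86906057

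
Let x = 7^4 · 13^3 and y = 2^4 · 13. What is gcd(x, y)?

min exponent per shared prime: 13 = 13

13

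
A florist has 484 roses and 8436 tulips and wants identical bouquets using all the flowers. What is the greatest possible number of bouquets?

4

484 = 2² · 11²
8436 = 2² · 3 · 19 · 37
Common: 2² = 4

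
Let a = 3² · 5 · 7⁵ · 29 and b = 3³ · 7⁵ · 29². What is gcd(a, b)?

4386627

min exponent per shared prime: 3² · 7⁵ · 29 = 4386627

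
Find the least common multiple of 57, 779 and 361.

lcm(57, 779) = 57·779/gcd = 44403/19 = 2337
lcm(2337, 361) = 2337·361/gcd = 843657/19 = 44403

44403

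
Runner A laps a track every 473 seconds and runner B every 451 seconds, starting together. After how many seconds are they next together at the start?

19393

473 = 11 · 43; 451 = 11 · 41
max exponents: 11 · 41 · 43 = 19393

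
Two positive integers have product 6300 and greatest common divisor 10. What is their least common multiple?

630

For any two positive integers, gcd × lcm equals their product. Hence lcm = 6300 / 10 = 630.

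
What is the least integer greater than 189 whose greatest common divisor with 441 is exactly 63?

441 = 63·7. Any t with gcd(t, 441) = 63 is a multiple of 63, say 63s, with s coprime to 7.
Need s > 189/63, so s ≥ 4. First s ≥ 4 with gcd(s, 7) = 1 is s = 4. Thus t = 63·4 = 252.

252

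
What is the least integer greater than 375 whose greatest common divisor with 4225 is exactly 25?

4225 = 25·169. Any t with gcd(t, 4225) = 25 is a multiple of 25, say 25s, with s coprime to 169.
Need s > 375/25, so s ≥ 16. First s ≥ 16 with gcd(s, 169) = 1 is s = 16. Thus t = 25·16 = 400.

400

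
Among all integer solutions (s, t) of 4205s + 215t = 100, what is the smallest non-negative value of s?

Euclid: 4205 = 19·215 + 120; 215 = 1·120 + 95; 120 = 1·95 + 25; 95 = 3·25 + 20; 25 = 1·20 + 5; 20 = 4·5 + 0 → gcd = 5; 100 = 5·20.
Back-substitution yields 4205·(9) + 215·(-176) = 5, so one solution is s = 9·20 = 180, t = -176·20 = -3520.
Solutions in s differ by 215/5 = 43; the one in [0, 43) is 180 mod 43 = 8.

8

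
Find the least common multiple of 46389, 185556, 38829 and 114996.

lcm(46389, 185556) = 46389·185556/gcd = 8607757284/46389 = 185556
lcm(185556, 38829) = 185556·38829/gcd = 7204953924/21 = 343093044
lcm(343093044, 114996) = 343093044·114996/gcd = 39454327687824/84 = 469694377236

469694377236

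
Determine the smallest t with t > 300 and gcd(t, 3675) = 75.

375

Multiples of 75 above 300: 75·5, 75·6, … . Need the cofactor coprime to 3675/75 = 49.
Checking s = 5, 6, … the first with gcd(s, 49) = 1 is s = 5, giving 375.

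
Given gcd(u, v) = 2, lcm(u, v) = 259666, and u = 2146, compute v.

242

Using uv = gcd(u,v)·lcm(u,v) = 2·259666 = 519332, we get v = 519332/2146 = 242.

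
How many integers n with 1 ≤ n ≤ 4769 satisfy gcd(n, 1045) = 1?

3286

1045 = 5·11·19. Inclusion–exclusion on these primes:
4769 − ⌊4769/5⌋ − ⌊4769/11⌋ − ⌊4769/19⌋ + ⌊4769/55⌋ + ⌊4769/95⌋ + ⌊4769/209⌋ − ⌊4769/1045⌋ = 3286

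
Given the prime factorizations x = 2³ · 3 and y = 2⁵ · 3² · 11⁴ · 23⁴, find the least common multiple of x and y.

max exponent per prime: 2⁵ · 3² · 11⁴ · 23⁴ = 1179979799328

1179979799328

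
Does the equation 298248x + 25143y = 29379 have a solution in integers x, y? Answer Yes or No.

No

By Bézout, 298248x + 25143y = 29379 has integer solutions iff gcd(298248, 25143) | 29379.
Euclid: 298248 = 11·25143 + 21675; 25143 = 1·21675 + 3468; 21675 = 6·3468 + 867; 3468 = 4·867 + 0. gcd = 867; 29379 mod 867 = 768. No.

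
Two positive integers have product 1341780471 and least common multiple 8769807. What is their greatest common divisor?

153

gcd·lcm = product, so gcd = 1341780471/8769807 = 153.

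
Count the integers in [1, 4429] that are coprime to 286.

286 = 2·11·13. Inclusion–exclusion on these primes:
4429 − ⌊4429/2⌋ − ⌊4429/11⌋ − ⌊4429/13⌋ + ⌊4429/22⌋ + ⌊4429/26⌋ + ⌊4429/143⌋ − ⌊4429/286⌋ = 1859

1859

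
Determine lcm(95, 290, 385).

424270

95 = 5 · 19; 290 = 2 · 5 · 29; 385 = 5 · 7 · 11
lcm takes max exponent of each prime: 2 · 5 · 7 · 11 · 19 · 29 = 424270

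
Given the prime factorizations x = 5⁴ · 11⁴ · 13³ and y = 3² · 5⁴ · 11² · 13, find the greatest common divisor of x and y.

min exponent per shared prime: 5⁴ · 11² · 13 = 983125

983125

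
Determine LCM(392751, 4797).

209336283

gcd first: 392751 = 81·4797 + 4194; 4797 = 1·4194 + 603; 4194 = 6·603 + 576; 603 = 1·576 + 27; 576 = 21·27 + 9; 27 = 3·9 + 0 → gcd = 9
lcm = 392751·4797/gcd = 1884026547/9 = 209336283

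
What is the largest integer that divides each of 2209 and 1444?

1

Euclid: 2209 = 1·1444 + 765; 1444 = 1·765 + 679; 765 = 1·679 + 86; 679 = 7·86 + 77; 86 = 1·77 + 9; 77 = 8·9 + 5; 9 = 1·5 + 4; 5 = 1·4 + 1; 4 = 4·1 + 0. Last nonzero remainder: 1.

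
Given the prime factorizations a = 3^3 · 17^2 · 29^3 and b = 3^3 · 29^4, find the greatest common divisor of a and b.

658503

min exponent per shared prime: 3^3 · 29^3 = 658503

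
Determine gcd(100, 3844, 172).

4

100 = 2² · 5²; 3844 = 2² · 31²; 172 = 2² · 43
gcd takes min exponent of each prime: 2² = 4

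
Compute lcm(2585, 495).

23265

gcd first: 2585 = 5·495 + 110; 495 = 4·110 + 55; 110 = 2·55 + 0 → gcd = 55
lcm = 2585·495/gcd = 1279575/55 = 23265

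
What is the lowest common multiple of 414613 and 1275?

31095975

gcd first: 414613 = 325·1275 + 238; 1275 = 5·238 + 85; 238 = 2·85 + 68; 85 = 1·68 + 17; 68 = 4·17 + 0 → gcd = 17
lcm = 414613·1275/gcd = 528631575/17 = 31095975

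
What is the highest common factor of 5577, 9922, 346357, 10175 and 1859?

11

5577 = 3 · 11 · 13²; 9922 = 2 · 11² · 41; 346357 = 11 · 23 · 37²; 10175 = 5² · 11 · 37; 1859 = 11 · 13²
gcd takes min exponent of each prime: 11 = 11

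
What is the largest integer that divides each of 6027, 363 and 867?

3

gcd(6027, 363): 6027 = 16·363 + 219; 363 = 1·219 + 144; 219 = 1·144 + 75; 144 = 1·75 + 69; 75 = 1·69 + 6; 69 = 11·6 + 3; 6 = 2·3 + 0 → 3
gcd(3, 867): 867 = 289·3 + 0 → 3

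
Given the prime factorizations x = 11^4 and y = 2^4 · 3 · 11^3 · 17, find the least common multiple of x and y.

max exponent per prime: 2^4 · 3 · 11^4 · 17 = 11947056

11947056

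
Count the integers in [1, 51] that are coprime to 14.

Prime factors of 14: 2, 7. Count integers ≤ 51 divisible by none of them.
By inclusion–exclusion: 51 − ⌊51/2⌋ − ⌊51/7⌋ + ⌊51/14⌋ = 22.

22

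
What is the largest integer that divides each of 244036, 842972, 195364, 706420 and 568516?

676

gcd(244036, 842972): 842972 = 3·244036 + 110864; 244036 = 2·110864 + 22308; 110864 = 4·22308 + 21632; 22308 = 1·21632 + 676; 21632 = 32·676 + 0 → 676
gcd(676, 195364): 195364 = 289·676 + 0 → 676
gcd(676, 706420): 706420 = 1045·676 + 0 → 676
gcd(676, 568516): 568516 = 841·676 + 0 → 676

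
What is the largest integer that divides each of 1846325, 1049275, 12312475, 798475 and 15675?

gcd(1846325, 1049275): 1846325 = 1·1049275 + 797050; 1049275 = 1·797050 + 252225; 797050 = 3·252225 + 40375; 252225 = 6·40375 + 9975; 40375 = 4·9975 + 475; 9975 = 21·475 + 0 → 475
gcd(475, 12312475): 12312475 = 25921·475 + 0 → 475
gcd(475, 798475): 798475 = 1681·475 + 0 → 475
gcd(475, 15675): 15675 = 33·475 + 0 → 475

475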